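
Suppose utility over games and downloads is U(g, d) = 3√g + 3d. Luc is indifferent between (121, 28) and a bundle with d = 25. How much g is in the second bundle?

U(121, 28) = 117.
Set U(g, 25) = 117 and solve.
With d = 25: 3√g = 117 − 3·25 = 42, so √g = 14 and g = 196.
Check: U(196, 25) = 117.

g = 196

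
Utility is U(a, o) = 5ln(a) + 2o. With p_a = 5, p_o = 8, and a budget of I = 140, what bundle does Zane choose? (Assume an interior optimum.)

MU_a = 5/a, MU_o = 2.
MRS = 5/a ÷ 2.
Tangency: set MRS = p_a/p_o = 5/8 = 0.625.
MRS depends only on a: 2.5/a = 0.625 ⇒ a* = 2.5/0.625 = 4.
From the budget, 8·o = 140 − 5·4 = 120, so o* = 15.

a* = 4, o* = 15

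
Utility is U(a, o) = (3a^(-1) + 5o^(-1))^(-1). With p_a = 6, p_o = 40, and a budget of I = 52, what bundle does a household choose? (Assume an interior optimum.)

For CES with ρ = -1, MRS = (3/5)·(o/a)^2.
Tangency: set MRS = p_a/p_o = 6/40 = 0.15.
So (o/a)^2 = 0.25; taking the square root, o/a = 0.5, i.e. o = 0.5·a.
Substitute into the budget 6·a + 40·o = 52: 26·a = 52, so a* = 2 and o* = 0.5·2 = 1.

a* = 2, o* = 1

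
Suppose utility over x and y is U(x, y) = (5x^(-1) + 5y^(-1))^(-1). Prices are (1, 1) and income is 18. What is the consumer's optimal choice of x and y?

x* = 9, y* = 9

For CES with ρ = -1, MRS = (y/x)^2.
Tangency: set MRS = p_x/p_y = 1/1 = 1.
So (y/x)^2 = 1; taking the square root, y/x = 1, i.e. y = x.
Substitute into the budget 1·x + 1·y = 18: 2·x = 18, so x* = 9 and y* = 9.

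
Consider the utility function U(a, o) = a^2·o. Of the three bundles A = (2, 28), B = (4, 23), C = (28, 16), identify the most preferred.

Bundle C

Evaluate utility at each bundle:
U(A) = 112.
U(B) = 368.
U(C) = 12544.
Highest utility is C, so C ≻ B ≻ A.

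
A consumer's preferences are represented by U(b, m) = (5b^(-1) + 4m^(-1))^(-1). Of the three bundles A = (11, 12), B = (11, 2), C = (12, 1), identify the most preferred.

Bundle A

Evaluate utility at each bundle:
U(A) = 1.269.
U(B) = 0.407.
U(C) = 0.226.
Highest utility is A, so A ≻ B ≻ C.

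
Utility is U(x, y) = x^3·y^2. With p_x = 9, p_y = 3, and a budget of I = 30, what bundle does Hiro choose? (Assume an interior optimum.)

MU_x = 3·x^2·y^2 and MU_y = 2·x^3·y.
MRS = MU_x/MU_y = (3/2)·y/x.
Tangency: set MRS = p_x/p_y = 9/3 = 3.
So (3/2)·y/x = 3, i.e. y = 2·x.
Substitute into the budget 9·x + 3·y = 30: 15·x = 30, so x* = 2.
Then y* = 2·2 = 4.

x* = 2, y* = 4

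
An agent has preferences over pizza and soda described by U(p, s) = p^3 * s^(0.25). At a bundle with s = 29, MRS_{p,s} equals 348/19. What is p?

p = 19

MU_p = 3·p^2·s^(0.25) and MU_s = 0.25·p^3·s^(-0.75).
MRS = MU_p/MU_s = (12)·s/p.
Substitute s = 29: MRS = 348/p. Setting 348/p = 348/19 gives p = 348/(348/19) = 19.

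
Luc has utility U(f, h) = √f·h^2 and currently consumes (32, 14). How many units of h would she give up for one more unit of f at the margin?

MU_f = 0.5·f^(-0.5)·h^2 and MU_h = 2·√f·h.
MRS = MU_f/MU_h = (0.25)·h/f.
At (32, 14): MRS = 7/64.
That is, one extra unit of f is worth 7/64 units of h at the margin.

MRS = 7/64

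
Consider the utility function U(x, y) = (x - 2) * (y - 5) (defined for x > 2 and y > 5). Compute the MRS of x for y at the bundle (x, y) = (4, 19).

MRS = 7

MU_x = (y−5), MU_y = (x−2).
MRS = (y−5)/(x−2).
At (4, 19): MRS = 7.
The indifference curve has slope −7 at this bundle.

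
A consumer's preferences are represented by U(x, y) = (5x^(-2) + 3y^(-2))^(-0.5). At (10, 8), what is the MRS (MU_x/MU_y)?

MRS = 64/75

For CES with ρ = -2, MRS = (5/3)·(y/x)^3.
At (10, 8): MRS = 64/75.
The indifference curve has slope −64/75 at this bundle.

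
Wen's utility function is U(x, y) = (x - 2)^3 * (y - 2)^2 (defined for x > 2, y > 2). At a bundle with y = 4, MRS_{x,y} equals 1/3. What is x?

MU_x = 3·(x−2)^2·(y−2)^2, MU_y = 2·(x−2)^3·(y−2).
MRS = (3/2)·(y−2)/(x−2).
Substitute y = 4: MRS = 3/(x − 2). Setting this equal to 1/3 gives x − 2 = 3/(1/3) = 9, so x = 11.

x = 11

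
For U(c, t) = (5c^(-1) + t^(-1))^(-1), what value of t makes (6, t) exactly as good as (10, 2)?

t = 6

U depends on (c, t) only through S = 5c^(-1) + t^(-1), so equal utility means equal S. At (10, 2): S = 1.
With c = 6: 5·6^(-1) = 5/6, so t^(-1) = 1 − 5/6 = 1/6.
Hence t = 1/(1/6) = 6.
Check: U(6, 6) = 1.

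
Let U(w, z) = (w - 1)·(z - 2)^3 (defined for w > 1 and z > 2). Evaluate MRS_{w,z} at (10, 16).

MU_w = (z−2)^3, MU_z = 3·(w−1)·(z−2)^2.
MRS = (1/3)·(z−2)/(w−1).
At (10, 16): MRS = 14/27.
So at (10, 16) the consumer would give up 14/27 units of z for one more unit of w.

MRS = 14/27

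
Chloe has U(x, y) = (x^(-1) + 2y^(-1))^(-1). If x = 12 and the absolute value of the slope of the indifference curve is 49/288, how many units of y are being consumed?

For CES with ρ = -1, MRS = (1/2)·(y/x)^2.
Setting (1/2)·(y/12)^2 = 49/288 gives (y/12)^2 = 49/144, so y/12 = 7/12 and y = 7.

y = 7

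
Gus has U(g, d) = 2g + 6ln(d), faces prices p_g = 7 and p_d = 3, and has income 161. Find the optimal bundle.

g* = 20, d* = 7

MU_g = 2, MU_d = 6/d.
MRS = 2 ÷ (6/d).
Tangency: set MRS = p_g/p_d = 7/3.
MRS depends only on d: (1/3)·d = 7/3 ⇒ d* = (7/3)/(1/3) = 7.
From the budget, 7·g = 161 − 3·7 = 140, so g* = 20.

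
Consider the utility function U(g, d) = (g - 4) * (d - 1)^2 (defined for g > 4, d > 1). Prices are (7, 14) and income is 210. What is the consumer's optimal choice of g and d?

MU_g = (d−1)^2, MU_d = 2·(g−4)·(d−1).
MRS = (1/2)·(d−1)/(g−4).
Tangency: set MRS = p_g/p_d = 7/14 = 0.5.
So (1/2)·(d − 1)/(g − 4) = 0.5, i.e. (d − 1) = (g − 4).
Rewrite the budget in excess-of-subsistence terms: 7·(g − 4) + 14·(d − 1) = 210 − 7·4 − 14·1 = 168.
Substituting, 21·(g − 4) = 168, so g − 4 = 8 and g* = 12.
Then d − 1 = 8, so d* = 9.

g* = 12, d* = 9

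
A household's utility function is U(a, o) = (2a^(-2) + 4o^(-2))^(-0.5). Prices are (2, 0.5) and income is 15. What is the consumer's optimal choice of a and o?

a* = 5, o* = 10

For CES with ρ = -2, MRS = (2/4)·(o/a)^3.
Tangency: set MRS = p_a/p_o = 2/0.5 = 4.
So (o/a)^3 = 8; taking the cube root, o/a = 2, i.e. o = 2·a.
Substitute into the budget 2·a + 0.5·o = 15: 3·a = 15, so a* = 5 and o* = 2·5 = 10.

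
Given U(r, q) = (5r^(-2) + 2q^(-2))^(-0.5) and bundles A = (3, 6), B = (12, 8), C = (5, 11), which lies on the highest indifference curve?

Evaluate utility at each bundle:
U(A) = 1.279.
U(B) = 3.893.
U(C) = 2.149.
Highest utility is B, so B ≻ C ≻ A.

Bundle B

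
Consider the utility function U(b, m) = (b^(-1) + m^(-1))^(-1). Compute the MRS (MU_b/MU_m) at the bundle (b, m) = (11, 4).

For CES with ρ = -1, MRS = (m/b)^2.
At (11, 4): MRS = 16/121.
The indifference curve has slope −16/121 at this bundle.

MRS = 16/121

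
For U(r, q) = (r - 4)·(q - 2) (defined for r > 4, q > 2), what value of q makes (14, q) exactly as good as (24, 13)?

q = 24

U(24, 13) = 220.
Set U(14, q) = 220 and solve.
With r = 14: (14 − 4) = 10, so (q − 2) = 220/10 = 22.
So q = 2 + 22 = 24.
Check: U(14, 24) = 220.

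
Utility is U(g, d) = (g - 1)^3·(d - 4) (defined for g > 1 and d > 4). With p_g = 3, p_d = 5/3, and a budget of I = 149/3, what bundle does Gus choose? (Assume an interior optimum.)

MU_g = 3·(g−1)^2·(d−4), MU_d = (g−1)^3.
MRS = (3/1)·(d−4)/(g−1).
Tangency: set MRS = p_g/p_d = 3/(5/3) = 1.8.
So (3/1)·(d − 4)/(g − 1) = 1.8, i.e. (d − 4) = 0.6·(g − 1).
Rewrite the budget in excess-of-subsistence terms: 3·(g − 1) + (5/3)·(d − 4) = 149/3 − 3·1 − (5/3)·4 = 40.
Substituting, 4·(g − 1) = 40, so g − 1 = 10 and g* = 11.
Then d − 4 = 0.6·10 = 6, so d* = 10.

g* = 11, d* = 10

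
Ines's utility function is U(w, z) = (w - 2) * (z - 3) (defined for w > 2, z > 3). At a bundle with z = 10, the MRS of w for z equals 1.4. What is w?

w = 7

MU_w = (z−3), MU_z = (w−2).
MRS = (z−3)/(w−2).
Substitute z = 10: MRS = 7/(w − 2). Setting this equal to 1.4 gives w − 2 = 7/1.4 = 5, so w = 7.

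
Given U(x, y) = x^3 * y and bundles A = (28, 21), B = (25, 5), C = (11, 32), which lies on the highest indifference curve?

Evaluate utility at each bundle:
U(A) = 460992.
U(B) = 78125.
U(C) = 42592.
Highest utility is A, so A ≻ B ≻ C.

Bundle A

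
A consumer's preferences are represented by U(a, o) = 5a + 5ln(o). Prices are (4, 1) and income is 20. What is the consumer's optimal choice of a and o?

MU_a = 5, MU_o = 5/o.
MRS = 5 ÷ (5/o).
Tangency: set MRS = p_a/p_o = 4/1 = 4.
MRS depends only on o: o = 4 ⇒ o* = 4.
From the budget, 4·a = 20 − 1·4 = 16, so a* = 4.

a* = 4, o* = 4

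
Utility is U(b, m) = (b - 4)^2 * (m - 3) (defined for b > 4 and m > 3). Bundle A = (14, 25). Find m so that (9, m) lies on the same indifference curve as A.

m = 91

U(14, 25) = 2200.
Set U(9, m) = 2200 and solve.
With b = 9: (9 − 4)^2 = 25, so (m − 3) = 2200/25 = 88.
So m = 3 + 88 = 91.
Check: U(9, 91) = 2200.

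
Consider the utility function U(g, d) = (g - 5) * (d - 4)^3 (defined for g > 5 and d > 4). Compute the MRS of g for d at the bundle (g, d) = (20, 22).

MU_g = (d−4)^3, MU_d = 3·(g−5)·(d−4)^2.
MRS = (1/3)·(d−4)/(g−5).
At (20, 22): MRS = 0.4.
The indifference curve has slope −0.4 at this bundle.

MRS = 0.4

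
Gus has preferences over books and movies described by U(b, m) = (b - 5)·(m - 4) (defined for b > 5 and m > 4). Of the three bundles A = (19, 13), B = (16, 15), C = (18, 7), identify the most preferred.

Bundle A

Evaluate utility at each bundle:
U(A) = 126.
U(B) = 121.
U(C) = 39.
Highest utility is A, so A ≻ B ≻ C.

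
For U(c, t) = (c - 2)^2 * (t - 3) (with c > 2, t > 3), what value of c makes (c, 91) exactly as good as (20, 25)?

U(20, 25) = 7128.
Set U(c, 91) = 7128 and solve.
With t = 91: (91 − 3) = 88, so (c − 2)^2 = 7128/88 = 81.
Taking the square root (with c > 2): c − 2 = 9, so c = 11.
Check: U(11, 91) = 7128.

c = 11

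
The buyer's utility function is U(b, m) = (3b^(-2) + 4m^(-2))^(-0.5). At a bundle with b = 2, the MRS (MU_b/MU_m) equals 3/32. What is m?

For CES with ρ = -2, MRS = (3/4)·(m/b)^3.
Setting (3/4)·(m/2)^3 = 3/32 gives (m/2)^3 = 0.125, so m/2 = 0.5 and m = 1.

m = 1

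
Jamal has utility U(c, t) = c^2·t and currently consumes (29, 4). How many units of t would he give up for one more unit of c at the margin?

MRS = 8/29

MU_c = 2·c·t and MU_t = c^2.
MRS = MU_c/MU_t = (2/1)·t/c.
At (29, 4): MRS = 8/29.
So at (29, 4) the consumer would give up 8/29 units of t for one more unit of c.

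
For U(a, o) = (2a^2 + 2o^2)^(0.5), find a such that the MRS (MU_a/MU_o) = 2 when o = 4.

For CES with ρ = 2, MRS = (o/a)^(-1).
Setting (4/a)^(-1) = 2 gives 4/a = 0.5 and a = 8.

a = 8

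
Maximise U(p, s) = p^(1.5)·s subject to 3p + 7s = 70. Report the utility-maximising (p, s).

p* = 14, s* = 4

MU_p = 1.5·√p·s and MU_s = p^(1.5).
MRS = MU_p/MU_s = (1.5)·s/p.
Tangency: set MRS = p_p/p_s = 3/7.
So (1.5)·s/p = 3/7, i.e. s = (2/7)·p.
Substitute into the budget 3·p + 7·s = 70: 5·p = 70, so p* = 14.
Then s* = (2/7)·14 = 4.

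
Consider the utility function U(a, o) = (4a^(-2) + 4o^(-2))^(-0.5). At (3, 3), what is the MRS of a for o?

For CES with ρ = -2, MRS = (o/a)^3.
At (3, 3): MRS = 1.
That is, one extra unit of a is worth 1 units of o at the margin.

MRS = 1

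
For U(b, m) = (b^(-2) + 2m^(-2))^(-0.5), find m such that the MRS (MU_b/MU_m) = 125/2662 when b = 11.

m = 5

For CES with ρ = -2, MRS = (1/2)·(m/b)^3.
Setting (1/2)·(m/11)^3 = 125/2662 gives (m/11)^3 = 125/1331, so m/11 = 5/11 and m = 5.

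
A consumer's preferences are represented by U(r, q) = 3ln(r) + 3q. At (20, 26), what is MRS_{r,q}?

MRS = 0.05

MU_r = 3/r, MU_q = 3.
MRS = 3/r ÷ 3.
At (20, 26): MRS = 0.05.
That is, one extra unit of r is worth 0.05 units of q at the margin.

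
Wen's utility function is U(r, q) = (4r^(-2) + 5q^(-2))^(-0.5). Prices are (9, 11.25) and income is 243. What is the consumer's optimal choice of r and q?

r* = 12, q* = 12

For CES with ρ = -2, MRS = (4/5)·(q/r)^3.
Tangency: set MRS = p_r/p_q = 9/11.25 = 0.8.
So (q/r)^3 = 1; taking the cube root, q/r = 1, i.e. q = r.
Substitute into the budget 9·r + 11.25·q = 243: 20.25·r = 243, so r* = 12 and q* = 12.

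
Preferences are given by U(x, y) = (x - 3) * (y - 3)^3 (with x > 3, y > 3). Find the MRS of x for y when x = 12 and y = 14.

MU_x = (y−3)^3, MU_y = 3·(x−3)·(y−3)^2.
MRS = (1/3)·(y−3)/(x−3).
At (12, 14): MRS = 11/27.
That is, one extra unit of x is worth 11/27 units of y at the margin.

MRS = 11/27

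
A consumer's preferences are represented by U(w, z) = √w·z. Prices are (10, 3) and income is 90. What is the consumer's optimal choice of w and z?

MU_w = 0.5·w^(-0.5)·z and MU_z = √w.
MRS = MU_w/MU_z = (0.5)·z/w.
Tangency: set MRS = p_w/p_z = 10/3.
So (0.5)·z/w = 10/3, i.e. z = (20/3)·w.
Substitute into the budget 10·w + 3·z = 90: 30·w = 90, so w* = 3.
Then z* = (20/3)·3 = 20.

w* = 3, z* = 20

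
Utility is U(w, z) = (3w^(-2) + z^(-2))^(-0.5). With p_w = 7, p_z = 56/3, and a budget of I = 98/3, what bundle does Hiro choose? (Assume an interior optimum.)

w* = 2, z* = 1

For CES with ρ = -2, MRS = (3/1)·(z/w)^3.
Tangency: set MRS = p_w/p_z = 7/(56/3) = 0.375.
So (z/w)^3 = 0.125; taking the cube root, z/w = 0.5, i.e. z = 0.5·w.
Substitute into the budget 7·w + (56/3)·z = 98/3: (49/3)·w = 98/3, so w* = 2 and z* = 0.5·2 = 1.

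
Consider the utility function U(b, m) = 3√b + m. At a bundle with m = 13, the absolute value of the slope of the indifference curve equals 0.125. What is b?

MU_b = 3/(2√b), MU_m = 1.
MRS = 3/(2√b) ÷ 1.
MRS depends only on b: 1.5/√b = 0.125 ⇒ √b = 1.5/0.125 = 12 ⇒ b = 144.

b = 144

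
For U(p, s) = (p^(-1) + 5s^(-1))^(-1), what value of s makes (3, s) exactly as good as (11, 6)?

s = 110/13

U depends on (p, s) only through S = p^(-1) + 5s^(-1), so equal utility means equal S. At (11, 6): S = 61/66.
With p = 3: 3^(-1) = 1/3, so 5s^(-1) = 61/66 − 1/3 = 13/22, i.e. s^(-1) = 13/110.
Hence s = 1/(13/110) = 110/13.
Check: U(3, 110/13) = 1.082.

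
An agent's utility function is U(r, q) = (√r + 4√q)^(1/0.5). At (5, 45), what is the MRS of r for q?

For CES with ρ = 0.5, MRS = (1/4)·√(q/r).
At (5, 45): MRS = 0.75.
The indifference curve has slope −0.75 at this bundle.

MRS = 0.75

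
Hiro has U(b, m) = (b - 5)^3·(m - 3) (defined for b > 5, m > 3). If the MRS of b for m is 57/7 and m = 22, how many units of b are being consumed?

MU_b = 3·(b−5)^2·(m−3), MU_m = (b−5)^3.
MRS = (3/1)·(m−3)/(b−5).
Substitute m = 22: MRS = 57/(b − 5). Setting this equal to 57/7 gives b − 5 = 57/(57/7) = 7, so b = 12.

b = 12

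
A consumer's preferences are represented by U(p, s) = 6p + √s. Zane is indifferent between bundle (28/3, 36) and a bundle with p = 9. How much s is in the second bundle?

U(28/3, 36) = 62.
Set U(9, s) = 62 and solve.
With p = 9: √s = 62 − 6·9 = 8, so √s = 8 and s = 64.
Check: U(9, 64) = 62.

s = 64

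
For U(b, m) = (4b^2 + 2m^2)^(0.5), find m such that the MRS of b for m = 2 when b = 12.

m = 12

For CES with ρ = 2, MRS = (4/2)·(m/b)^(-1).
Setting (4/2)·(m/12)^(-1) = 2 gives (m/12)^(-1) = 1, so m/12 = 1 and m = 12.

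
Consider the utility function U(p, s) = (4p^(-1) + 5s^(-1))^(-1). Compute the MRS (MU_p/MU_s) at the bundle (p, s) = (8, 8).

For CES with ρ = -1, MRS = (4/5)·(s/p)^2.
At (8, 8): MRS = 0.8.
So at (8, 8) the consumer would give up 0.8 units of s for one more unit of p.

MRS = 0.8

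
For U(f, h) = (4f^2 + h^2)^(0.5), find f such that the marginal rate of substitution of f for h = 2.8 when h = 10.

f = 7

For CES with ρ = 2, MRS = (4/1)·(h/f)^(-1).
Setting (4/1)·(10/f)^(-1) = 2.8 gives (10/f)^(-1) = 0.7, so 10/f = 10/7 and f = 7.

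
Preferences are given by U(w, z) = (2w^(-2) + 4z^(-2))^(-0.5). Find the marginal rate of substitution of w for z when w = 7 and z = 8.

For CES with ρ = -2, MRS = (2/4)·(z/w)^3.
At (7, 8): MRS = 256/343.
The indifference curve has slope −256/343 at this bundle.

MRS = 256/343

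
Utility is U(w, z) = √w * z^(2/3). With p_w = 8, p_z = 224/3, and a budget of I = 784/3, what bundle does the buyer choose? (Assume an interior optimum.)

w* = 14, z* = 2

MU_w = 0.5·w^(-0.5)·z^(2/3) and MU_z = 2/3·√w·z^(-1/3).
MRS = MU_w/MU_z = (0.75)·z/w.
Tangency: set MRS = p_w/p_z = 8/(224/3) = 3/28.
So (0.75)·z/w = 3/28, i.e. z = (1/7)·w.
Substitute into the budget 8·w + (224/3)·z = 784/3: (56/3)·w = 784/3, so w* = 14.
Then z* = (1/7)·14 = 2.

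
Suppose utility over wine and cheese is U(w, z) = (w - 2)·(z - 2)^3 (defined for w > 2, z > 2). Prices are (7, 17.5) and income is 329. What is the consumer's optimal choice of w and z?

MU_w = (z−2)^3, MU_z = 3·(w−2)·(z−2)^2.
MRS = (1/3)·(z−2)/(w−2).
Tangency: set MRS = p_w/p_z = 7/17.5 = 0.4.
So (1/3)·(z − 2)/(w − 2) = 0.4, i.e. (z − 2) = 1.2·(w − 2).
Rewrite the budget in excess-of-subsistence terms: 7·(w − 2) + 17.5·(z − 2) = 329 − 7·2 − 17.5·2 = 280.
Substituting, 28·(w − 2) = 280, so w − 2 = 10 and w* = 12.
Then z − 2 = 1.2·10 = 12, so z* = 14.

w* = 12, z* = 14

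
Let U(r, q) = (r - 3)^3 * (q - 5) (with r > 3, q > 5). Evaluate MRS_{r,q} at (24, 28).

MU_r = 3·(r−3)^2·(q−5), MU_q = (r−3)^3.
MRS = (3/1)·(q−5)/(r−3).
At (24, 28): MRS = 23/7.
So at (24, 28) the consumer would give up 23/7 units of q for one more unit of r.

MRS = 23/7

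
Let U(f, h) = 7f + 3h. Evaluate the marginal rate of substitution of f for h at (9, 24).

MRS = 7/3

MU_f = 7, MU_h = 3, so MRS = 7/3 at every bundle.
At (9, 24): MRS = 7/3.
So at (9, 24) the consumer would give up 7/3 units of h for one more unit of f.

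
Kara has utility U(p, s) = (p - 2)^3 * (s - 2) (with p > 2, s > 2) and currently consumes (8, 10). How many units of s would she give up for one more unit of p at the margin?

MRS = 4

MU_p = 3·(p−2)^2·(s−2), MU_s = (p−2)^3.
MRS = (3/1)·(s−2)/(p−2).
At (8, 10): MRS = 4.
That is, one extra unit of p is worth 4 units of s at the margin.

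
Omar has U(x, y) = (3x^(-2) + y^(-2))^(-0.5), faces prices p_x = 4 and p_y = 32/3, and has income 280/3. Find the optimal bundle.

x* = 10, y* = 5

For CES with ρ = -2, MRS = (3/1)·(y/x)^3.
Tangency: set MRS = p_x/p_y = 4/(32/3) = 0.375.
So (y/x)^3 = 0.125; taking the cube root, y/x = 0.5, i.e. y = 0.5·x.
Substitute into the budget 4·x + (32/3)·y = 280/3: (28/3)·x = 280/3, so x* = 10 and y* = 0.5·10 = 5.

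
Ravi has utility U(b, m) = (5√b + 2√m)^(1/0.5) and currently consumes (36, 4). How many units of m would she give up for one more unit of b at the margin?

For CES with ρ = 0.5, MRS = (5/2)·√(m/b).
At (36, 4): MRS = 5/6.
The indifference curve has slope −5/6 at this bundle.

MRS = 5/6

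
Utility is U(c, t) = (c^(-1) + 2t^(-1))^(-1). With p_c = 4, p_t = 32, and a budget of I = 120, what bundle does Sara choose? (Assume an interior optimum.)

For CES with ρ = -1, MRS = (1/2)·(t/c)^2.
Tangency: set MRS = p_c/p_t = 4/32 = 0.125.
So (t/c)^2 = 0.25; taking the square root, t/c = 0.5, i.e. t = 0.5·c.
Substitute into the budget 4·c + 32·t = 120: 20·c = 120, so c* = 6 and t* = 0.5·6 = 3.

c* = 6, t* = 3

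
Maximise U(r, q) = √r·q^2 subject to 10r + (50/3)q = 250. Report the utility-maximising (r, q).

r* = 5, q* = 12

MU_r = 0.5·r^(-0.5)·q^2 and MU_q = 2·√r·q.
MRS = MU_r/MU_q = (0.25)·q/r.
Tangency: set MRS = p_r/p_q = 10/(50/3) = 0.6.
So (0.25)·q/r = 0.6, i.e. q = 2.4·r.
Substitute into the budget 10·r + (50/3)·q = 250: 50·r = 250, so r* = 5.
Then q* = 2.4·5 = 12.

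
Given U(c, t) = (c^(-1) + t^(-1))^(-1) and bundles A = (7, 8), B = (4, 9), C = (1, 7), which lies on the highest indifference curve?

Bundle A

Evaluate utility at each bundle:
U(A) = 3.733.
U(B) = 2.769.
U(C) = 0.875.
Highest utility is A, so A ≻ B ≻ C.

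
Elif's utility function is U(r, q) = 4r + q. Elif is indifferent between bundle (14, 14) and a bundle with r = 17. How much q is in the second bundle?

U(14, 14) = 70.
Set U(17, q) = 70 and solve.
4·17 + q = 70 ⇒ q = 2 ⇒ q = 2.
Check: U(17, 2) = 70.

q = 2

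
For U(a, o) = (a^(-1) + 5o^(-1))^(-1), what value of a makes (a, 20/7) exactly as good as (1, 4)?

U depends on (a, o) only through S = a^(-1) + 5o^(-1), so equal utility means equal S. At (1, 4): S = 2.25.
With o = 20/7: 5·(20/7)^(-1) = 1.75, so a^(-1) = 2.25 − 1.75 = 0.5.
Hence a = 1/0.5 = 2.
Check: U(2, 20/7) = 0.4444.

a = 2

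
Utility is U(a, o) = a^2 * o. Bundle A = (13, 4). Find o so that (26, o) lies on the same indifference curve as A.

U(13, 4) = 676.
Set U(26, o) = 676 and solve.
With a = 26: 26^2 = 676, so o = 676/676 = 1.
Check: U(26, 1) = 676.

o = 1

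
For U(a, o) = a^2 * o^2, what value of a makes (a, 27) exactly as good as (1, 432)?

a = 16

U(1, 432) = 186624.
Set U(a, 27) = 186624 and solve.
With o = 27: 27^2 = 729, so a^2 = 186624/729 = 256; taking the square root, a = 16.
Check: U(16, 27) = 186624.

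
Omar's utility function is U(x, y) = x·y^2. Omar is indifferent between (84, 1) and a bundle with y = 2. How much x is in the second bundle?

x = 21

U(84, 1) = 84.
Set U(x, 2) = 84 and solve.
With y = 2: 2^2 = 4, so x = 84/4 = 21.
Check: U(21, 2) = 84.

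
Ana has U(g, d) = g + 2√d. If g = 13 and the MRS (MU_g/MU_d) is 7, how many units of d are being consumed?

d = 49

MU_g = 1, MU_d = 2/(2√d).
MRS = 1 ÷ (2/(2√d)).
MRS depends only on d: √d = 7 ⇒ √d = 7 ⇒ d = 49.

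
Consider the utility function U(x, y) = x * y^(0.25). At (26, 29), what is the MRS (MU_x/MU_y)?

MU_x = y^(0.25) and MU_y = 0.25·x·y^(-0.75).
MRS = MU_x/MU_y = (4)·y/x.
At (26, 29): MRS = 58/13.
So at (26, 29) the consumer would give up 58/13 units of y for one more unit of x.

MRS = 58/13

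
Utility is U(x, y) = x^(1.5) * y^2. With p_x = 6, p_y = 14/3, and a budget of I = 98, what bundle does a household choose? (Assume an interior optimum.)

MU_x = 1.5·√x·y^2 and MU_y = 2·x^(1.5)·y.
MRS = MU_x/MU_y = (0.75)·y/x.
Tangency: set MRS = p_x/p_y = 6/(14/3) = 9/7.
So (0.75)·y/x = 9/7, i.e. y = (12/7)·x.
Substitute into the budget 6·x + (14/3)·y = 98: 14·x = 98, so x* = 7.
Then y* = (12/7)·7 = 12.

x* = 7, y* = 12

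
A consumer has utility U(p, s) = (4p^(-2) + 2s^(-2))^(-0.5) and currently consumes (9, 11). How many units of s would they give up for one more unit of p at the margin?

MRS = 2662/729

For CES with ρ = -2, MRS = (4/2)·(s/p)^3.
At (9, 11): MRS = 2662/729.
The indifference curve has slope −2662/729 at this bundle.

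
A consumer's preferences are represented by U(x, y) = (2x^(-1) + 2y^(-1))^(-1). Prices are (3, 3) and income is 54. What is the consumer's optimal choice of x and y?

x* = 9, y* = 9

For CES with ρ = -1, MRS = (y/x)^2.
Tangency: set MRS = p_x/p_y = 3/3 = 1.
So (y/x)^2 = 1; taking the square root, y/x = 1, i.e. y = x.
Substitute into the budget 3·x + 3·y = 54: 6·x = 54, so x* = 9 and y* = 9.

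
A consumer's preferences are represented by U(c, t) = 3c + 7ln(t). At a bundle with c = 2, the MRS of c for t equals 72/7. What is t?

MU_c = 3, MU_t = 7/t.
MRS = 3 ÷ (7/t).
MRS depends only on t: (3/7)·t = 72/7 ⇒ t = (72/7)/(3/7) = 24.

t = 24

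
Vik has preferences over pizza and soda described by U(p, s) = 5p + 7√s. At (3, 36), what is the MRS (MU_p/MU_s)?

MRS = 60/7

MU_p = 5, MU_s = 7/(2√s).
MRS = 5 ÷ (7/(2√s)).
At (3, 36): MRS = 60/7.
So at (3, 36) the consumer would give up 60/7 units of s for one more unit of p.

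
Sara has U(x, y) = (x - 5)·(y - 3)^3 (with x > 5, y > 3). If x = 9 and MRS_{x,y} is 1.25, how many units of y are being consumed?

MU_x = (y−3)^3, MU_y = 3·(x−5)·(y−3)^2.
MRS = (1/3)·(y−3)/(x−5).
Substitute x = 9: MRS = (y − 3)/12. Setting this equal to 1.25 gives y − 3 = 1.25·12 = 15, so y = 18.

y = 18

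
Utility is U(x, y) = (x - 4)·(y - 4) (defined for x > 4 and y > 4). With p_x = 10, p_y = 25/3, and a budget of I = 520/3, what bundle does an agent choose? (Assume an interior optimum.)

x* = 9, y* = 10

MU_x = (y−4), MU_y = (x−4).
MRS = (y−4)/(x−4).
Tangency: set MRS = p_x/p_y = 10/(25/3) = 1.2.
So (y − 4)/(x − 4) = 1.2, i.e. (y − 4) = 1.2·(x − 4).
Rewrite the budget in excess-of-subsistence terms: 10·(x − 4) + (25/3)·(y − 4) = 520/3 − 10·4 − (25/3)·4 = 100.
Substituting, 20·(x − 4) = 100, so x − 4 = 5 and x* = 9.
Then y − 4 = 1.2·5 = 6, so y* = 10.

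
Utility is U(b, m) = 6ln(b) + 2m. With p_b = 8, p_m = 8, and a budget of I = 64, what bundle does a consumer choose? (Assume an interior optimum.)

b* = 3, m* = 5

MU_b = 6/b, MU_m = 2.
MRS = 6/b ÷ 2.
Tangency: set MRS = p_b/p_m = 8/8 = 1.
MRS depends only on b: 3/b = 1 ⇒ b* = 3/1 = 3.
From the budget, 8·m = 64 − 8·3 = 40, so m* = 5.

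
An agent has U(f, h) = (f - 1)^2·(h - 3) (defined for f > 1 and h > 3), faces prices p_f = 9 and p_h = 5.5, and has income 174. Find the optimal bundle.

f* = 12, h* = 12

MU_f = 2·(f−1)·(h−3), MU_h = (f−1)^2.
MRS = (2/1)·(h−3)/(f−1).
Tangency: set MRS = p_f/p_h = 9/5.5 = 18/11.
So (2/1)·(h − 3)/(f − 1) = 18/11, i.e. (h − 3) = (9/11)·(f − 1).
Rewrite the budget in excess-of-subsistence terms: 9·(f − 1) + 5.5·(h − 3) = 174 − 9·1 − 5.5·3 = 148.5.
Substituting, 13.5·(f − 1) = 148.5, so f − 1 = 11 and f* = 12.
Then h − 3 = (9/11)·11 = 9, so h* = 12.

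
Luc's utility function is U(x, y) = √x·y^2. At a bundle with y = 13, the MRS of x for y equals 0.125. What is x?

MU_x = 0.5·x^(-0.5)·y^2 and MU_y = 2·√x·y.
MRS = MU_x/MU_y = (0.25)·y/x.
Substitute y = 13: MRS = 3.25/x. Setting 3.25/x = 0.125 gives x = 3.25/0.125 = 26.

x = 26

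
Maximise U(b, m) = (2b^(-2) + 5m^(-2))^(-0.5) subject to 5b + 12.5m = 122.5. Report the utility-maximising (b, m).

For CES with ρ = -2, MRS = (2/5)·(m/b)^3.
Tangency: set MRS = p_b/p_m = 5/12.5 = 0.4.
So (m/b)^3 = 1; taking the cube root, m/b = 1, i.e. m = b.
Substitute into the budget 5·b + 12.5·m = 122.5: 17.5·b = 122.5, so b* = 7 and m* = 7.

b* = 7, m* = 7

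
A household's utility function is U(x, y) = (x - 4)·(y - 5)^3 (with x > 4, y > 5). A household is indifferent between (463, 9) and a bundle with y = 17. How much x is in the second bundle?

U(463, 9) = 29376.
Set U(x, 17) = 29376 and solve.
With y = 17: (17 − 5)^3 = 1728, so (x − 4) = 29376/1728 = 17.
So x = 4 + 17 = 21.
Check: U(21, 17) = 29376.

x = 21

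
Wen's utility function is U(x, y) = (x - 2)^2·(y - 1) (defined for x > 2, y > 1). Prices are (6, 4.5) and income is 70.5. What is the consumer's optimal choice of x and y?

MU_x = 2·(x−2)·(y−1), MU_y = (x−2)^2.
MRS = (2/1)·(y−1)/(x−2).
Tangency: set MRS = p_x/p_y = 6/4.5 = 4/3.
So (2/1)·(y − 1)/(x − 2) = 4/3, i.e. (y − 1) = (2/3)·(x − 2).
Rewrite the budget in excess-of-subsistence terms: 6·(x − 2) + 4.5·(y − 1) = 70.5 − 6·2 − 4.5·1 = 54.
Substituting, 9·(x − 2) = 54, so x − 2 = 6 and x* = 8.
Then y − 1 = (2/3)·6 = 4, so y* = 5.

x* = 8, y* = 5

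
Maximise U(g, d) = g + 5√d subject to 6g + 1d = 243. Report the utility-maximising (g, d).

MU_g = 1, MU_d = 5/(2√d).
MRS = 1 ÷ (5/(2√d)).
Tangency: set MRS = p_g/p_d = 6/1 = 6.
MRS depends only on d: 0.4·√d = 6 ⇒ √d = 6/0.4 = 15 ⇒ d* = 225.
From the budget, 6·g = 243 − 1·225 = 18, so g* = 3.

g* = 3, d* = 225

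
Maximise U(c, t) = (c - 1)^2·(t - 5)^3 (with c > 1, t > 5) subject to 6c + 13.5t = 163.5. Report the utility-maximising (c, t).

c* = 7, t* = 9

MU_c = 2·(c−1)·(t−5)^3, MU_t = 3·(c−1)^2·(t−5)^2.
MRS = (2/3)·(t−5)/(c−1).
Tangency: set MRS = p_c/p_t = 6/13.5 = 4/9.
So (2/3)·(t − 5)/(c − 1) = 4/9, i.e. (t − 5) = (2/3)·(c − 1).
Rewrite the budget in excess-of-subsistence terms: 6·(c − 1) + 13.5·(t − 5) = 163.5 − 6·1 − 13.5·5 = 90.
Substituting, 15·(c − 1) = 90, so c − 1 = 6 and c* = 7.
Then t − 5 = (2/3)·6 = 4, so t* = 9.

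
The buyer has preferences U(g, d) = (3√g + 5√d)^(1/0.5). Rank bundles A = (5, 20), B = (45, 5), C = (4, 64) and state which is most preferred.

Evaluate utility at each bundle:
U(A) = 845.000.
U(B) = 980.000.
U(C) = 2116.000.
Highest utility is C, so C ≻ B ≻ A.

Bundle C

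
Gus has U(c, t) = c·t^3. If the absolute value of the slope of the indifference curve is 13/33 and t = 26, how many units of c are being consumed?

MU_c = t^3 and MU_t = 3·c·t^2.
MRS = MU_c/MU_t = (1/3)·t/c.
Substitute t = 26: MRS = (26/3)/c. Setting (26/3)/c = 13/33 gives c = (26/3)/(13/33) = 22.

c = 22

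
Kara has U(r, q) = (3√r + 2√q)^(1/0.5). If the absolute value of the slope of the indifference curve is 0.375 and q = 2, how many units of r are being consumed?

For CES with ρ = 0.5, MRS = (3/2)·√(q/r).
Setting (3/2)·√(2/r) = 0.375 gives √(2/r) = 0.25, so 2/r = 1/16 and r = 32.

r = 32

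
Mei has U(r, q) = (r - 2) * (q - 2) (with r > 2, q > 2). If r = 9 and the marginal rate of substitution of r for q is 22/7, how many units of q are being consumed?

q = 24

MU_r = (q−2), MU_q = (r−2).
MRS = (q−2)/(r−2).
Substitute r = 9: MRS = (q − 2)/7. Setting this equal to 22/7 gives q − 2 = (22/7)·7 = 22, so q = 24.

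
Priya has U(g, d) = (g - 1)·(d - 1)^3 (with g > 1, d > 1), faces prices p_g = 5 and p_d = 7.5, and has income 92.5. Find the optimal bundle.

g* = 5, d* = 9

MU_g = (d−1)^3, MU_d = 3·(g−1)·(d−1)^2.
MRS = (1/3)·(d−1)/(g−1).
Tangency: set MRS = p_g/p_d = 5/7.5 = 2/3.
So (1/3)·(d − 1)/(g − 1) = 2/3, i.e. (d − 1) = 2·(g − 1).
Rewrite the budget in excess-of-subsistence terms: 5·(g − 1) + 7.5·(d − 1) = 92.5 − 5·1 − 7.5·1 = 80.
Substituting, 20·(g − 1) = 80, so g − 1 = 4 and g* = 5.
Then d − 1 = 2·4 = 8, so d* = 9.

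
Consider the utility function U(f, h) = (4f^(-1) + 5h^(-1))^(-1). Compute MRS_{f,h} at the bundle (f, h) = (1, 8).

For CES with ρ = -1, MRS = (4/5)·(h/f)^2.
At (1, 8): MRS = 51.2.
The indifference curve has slope −51.2 at this bundle.

MRS = 51.2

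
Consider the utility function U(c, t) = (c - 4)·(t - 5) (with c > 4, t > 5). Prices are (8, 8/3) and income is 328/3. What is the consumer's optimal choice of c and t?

MU_c = (t−5), MU_t = (c−4).
MRS = (t−5)/(c−4).
Tangency: set MRS = p_c/p_t = 8/(8/3) = 3.
So (t − 5)/(c − 4) = 3, i.e. (t − 5) = 3·(c − 4).
Rewrite the budget in excess-of-subsistence terms: 8·(c − 4) + (8/3)·(t − 5) = 328/3 − 8·4 − (8/3)·5 = 64.
Substituting, 16·(c − 4) = 64, so c − 4 = 4 and c* = 8.
Then t − 5 = 3·4 = 12, so t* = 17.

c* = 8, t* = 17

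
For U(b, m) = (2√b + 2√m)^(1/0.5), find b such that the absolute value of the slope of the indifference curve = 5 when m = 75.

b = 3

For CES with ρ = 0.5, MRS = √(m/b).
Setting √(75/b) = 5 gives 75/b = 25 and b = 3.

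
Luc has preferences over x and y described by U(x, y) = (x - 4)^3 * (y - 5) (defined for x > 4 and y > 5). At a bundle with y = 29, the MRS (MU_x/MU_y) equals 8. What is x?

MU_x = 3·(x−4)^2·(y−5), MU_y = (x−4)^3.
MRS = (3/1)·(y−5)/(x−4).
Substitute y = 29: MRS = 72/(x − 4). Setting this equal to 8 gives x − 4 = 72/8 = 9, so x = 13.

x = 13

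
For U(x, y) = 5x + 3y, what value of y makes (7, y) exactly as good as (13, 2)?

U(13, 2) = 71.
Set U(7, y) = 71 and solve.
5·7 + 3y = 71 ⇒ 3y = 36 ⇒ y = 12.
Check: U(7, 12) = 71.

y = 12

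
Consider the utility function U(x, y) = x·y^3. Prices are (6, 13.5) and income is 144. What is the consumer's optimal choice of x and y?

x* = 6, y* = 8

MU_x = y^3 and MU_y = 3·x·y^2.
MRS = MU_x/MU_y = (1/3)·y/x.
Tangency: set MRS = p_x/p_y = 6/13.5 = 4/9.
So (1/3)·y/x = 4/9, i.e. y = (4/3)·x.
Substitute into the budget 6·x + 13.5·y = 144: 24·x = 144, so x* = 6.
Then y* = (4/3)·6 = 8.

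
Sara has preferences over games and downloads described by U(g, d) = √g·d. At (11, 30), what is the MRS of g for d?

MU_g = 0.5·g^(-0.5)·d and MU_d = √g.
MRS = MU_g/MU_d = (0.5)·d/g.
At (11, 30): MRS = 15/11.
That is, one extra unit of g is worth 15/11 units of d at the margin.

MRS = 15/11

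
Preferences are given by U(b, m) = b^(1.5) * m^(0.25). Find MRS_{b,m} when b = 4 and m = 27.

MRS = 40.5

MU_b = 1.5·√b·m^(0.25) and MU_m = 0.25·b^(1.5)·m^(-0.75).
MRS = MU_b/MU_m = (6)·m/b.
At (4, 27): MRS = 40.5.
That is, one extra unit of b is worth 40.5 units of m at the margin.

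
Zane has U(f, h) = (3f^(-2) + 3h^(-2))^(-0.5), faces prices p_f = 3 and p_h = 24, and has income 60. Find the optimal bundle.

f* = 4, h* = 2

For CES with ρ = -2, MRS = (h/f)^3.
Tangency: set MRS = p_f/p_h = 3/24 = 0.125.
So (h/f)^3 = 0.125; taking the cube root, h/f = 0.5, i.e. h = 0.5·f.
Substitute into the budget 3·f + 24·h = 60: 15·f = 60, so f* = 4 and h* = 0.5·4 = 2.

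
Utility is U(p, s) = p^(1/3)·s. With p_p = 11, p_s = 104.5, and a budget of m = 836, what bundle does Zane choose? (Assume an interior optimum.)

MU_p = 1/3·p^(-2/3)·s and MU_s = p^(1/3).
MRS = MU_p/MU_s = (1/3)·s/p.
Tangency: set MRS = p_p/p_s = 11/104.5 = 2/19.
So (1/3)·s/p = 2/19, i.e. s = (6/19)·p.
Substitute into the budget 11·p + 104.5·s = 836: 44·p = 836, so p* = 19.
Then s* = (6/19)·19 = 6.

p* = 19, s* = 6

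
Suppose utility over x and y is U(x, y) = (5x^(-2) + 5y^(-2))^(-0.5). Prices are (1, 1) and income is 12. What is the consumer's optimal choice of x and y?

For CES with ρ = -2, MRS = (y/x)^3.
Tangency: set MRS = p_x/p_y = 1/1 = 1.
So (y/x)^3 = 1; taking the cube root, y/x = 1, i.e. y = x.
Substitute into the budget 1·x + 1·y = 12: 2·x = 12, so x* = 6 and y* = 6.

x* = 6, y* = 6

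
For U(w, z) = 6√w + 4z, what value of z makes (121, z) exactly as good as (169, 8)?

U(169, 8) = 110.
Set U(121, z) = 110 and solve.
With w = 121: √121 = 11, so 4z = 110 − 6·11 = 44 and z = 11.
Check: U(121, 11) = 110.

z = 11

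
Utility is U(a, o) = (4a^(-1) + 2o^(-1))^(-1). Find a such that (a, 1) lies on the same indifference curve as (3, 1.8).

U depends on (a, o) only through S = 4a^(-1) + 2o^(-1), so equal utility means equal S. At (3, 1.8): S = 22/9.
With o = 1: 2·1^(-1) = 2, so 4a^(-1) = 22/9 − 2 = 4/9, i.e. a^(-1) = 1/9.
Hence a = 1/(1/9) = 9.
Check: U(9, 1) = 0.4091.

a = 9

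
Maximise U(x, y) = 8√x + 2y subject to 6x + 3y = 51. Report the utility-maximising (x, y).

MU_x = 8/(2√x), MU_y = 2.
MRS = 8/(2√x) ÷ 2.
Tangency: set MRS = p_x/p_y = 6/3 = 2.
MRS depends only on x: 2/√x = 2 ⇒ √x = 2/2 = 1 ⇒ x* = 1.
From the budget, 3·y = 51 − 6·1 = 45, so y* = 15.

x* = 1, y* = 15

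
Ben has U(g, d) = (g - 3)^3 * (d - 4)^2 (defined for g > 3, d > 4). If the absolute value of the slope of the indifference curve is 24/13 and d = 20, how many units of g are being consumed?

MU_g = 3·(g−3)^2·(d−4)^2, MU_d = 2·(g−3)^3·(d−4).
MRS = (3/2)·(d−4)/(g−3).
Substitute d = 20: MRS = 24/(g − 3). Setting this equal to 24/13 gives g − 3 = 24/(24/13) = 13, so g = 16.

g = 16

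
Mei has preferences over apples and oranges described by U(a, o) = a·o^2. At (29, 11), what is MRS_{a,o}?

MU_a = o^2 and MU_o = 2·a·o.
MRS = MU_a/MU_o = (1/2)·o/a.
At (29, 11): MRS = 11/58.
That is, one extra unit of a is worth 11/58 units of o at the margin.

MRS = 11/58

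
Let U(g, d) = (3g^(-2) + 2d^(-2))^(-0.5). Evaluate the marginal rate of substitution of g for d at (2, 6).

For CES with ρ = -2, MRS = (3/2)·(d/g)^3.
At (2, 6): MRS = 40.5.
So at (2, 6) the consumer would give up 40.5 units of d for one more unit of g.

MRS = 40.5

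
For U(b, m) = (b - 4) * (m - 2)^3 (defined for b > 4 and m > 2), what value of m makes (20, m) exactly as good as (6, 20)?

U(6, 20) = 11664.
Set U(20, m) = 11664 and solve.
With b = 20: (20 − 4) = 16, so (m − 2)^3 = 11664/16 = 729.
Taking the cube root (with m > 2): m − 2 = 9, so m = 11.
Check: U(20, 11) = 11664.

m = 11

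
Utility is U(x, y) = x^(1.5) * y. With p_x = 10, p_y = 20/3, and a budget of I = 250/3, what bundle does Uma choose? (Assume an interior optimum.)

MU_x = 1.5·√x·y and MU_y = x^(1.5).
MRS = MU_x/MU_y = (1.5)·y/x.
Tangency: set MRS = p_x/p_y = 10/(20/3) = 1.5.
So (1.5)·y/x = 1.5, i.e. y = x.
Substitute into the budget 10·x + (20/3)·y = 250/3: (50/3)·x = 250/3, so x* = 5.
Then y* = 5.

x* = 5, y* = 5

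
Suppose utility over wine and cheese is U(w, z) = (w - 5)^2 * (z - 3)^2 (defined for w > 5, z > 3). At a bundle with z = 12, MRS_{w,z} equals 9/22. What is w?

MU_w = 2·(w−5)·(z−3)^2, MU_z = 2·(w−5)^2·(z−3).
MRS = (z−3)/(w−5).
Substitute z = 12: MRS = 9/(w − 5). Setting this equal to 9/22 gives w − 5 = 9/(9/22) = 22, so w = 27.

w = 27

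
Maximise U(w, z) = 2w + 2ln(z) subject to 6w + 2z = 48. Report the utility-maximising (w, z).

MU_w = 2, MU_z = 2/z.
MRS = 2 ÷ (2/z).
Tangency: set MRS = p_w/p_z = 6/2 = 3.
MRS depends only on z: z = 3 ⇒ z* = 3.
From the budget, 6·w = 48 − 2·3 = 42, so w* = 7.

w* = 7, z* = 3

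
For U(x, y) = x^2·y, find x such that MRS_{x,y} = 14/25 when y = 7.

MU_x = 2·x·y and MU_y = x^2.
MRS = MU_x/MU_y = (2/1)·y/x.
Substitute y = 7: MRS = 14/x. Setting 14/x = 14/25 gives x = 14/(14/25) = 25.

x = 25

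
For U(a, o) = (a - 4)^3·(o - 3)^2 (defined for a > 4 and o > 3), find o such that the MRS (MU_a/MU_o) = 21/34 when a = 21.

MU_a = 3·(a−4)^2·(o−3)^2, MU_o = 2·(a−4)^3·(o−3).
MRS = (3/2)·(o−3)/(a−4).
Substitute a = 21: MRS = (o − 3)/(34/3). Setting this equal to 21/34 gives o − 3 = (21/34)·(34/3) = 7, so o = 10.

o = 10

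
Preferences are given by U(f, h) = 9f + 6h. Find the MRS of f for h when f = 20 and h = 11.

MRS = 1.5

MU_f = 9, MU_h = 6, so MRS = 9/6 = 1.5 at every bundle.
At (20, 11): MRS = 1.5.
So at (20, 11) the consumer would give up 1.5 units of h for one more unit of f.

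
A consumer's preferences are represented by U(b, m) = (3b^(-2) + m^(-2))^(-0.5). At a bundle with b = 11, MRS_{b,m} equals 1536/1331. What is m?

For CES with ρ = -2, MRS = (3/1)·(m/b)^3.
Setting (3/1)·(m/11)^3 = 1536/1331 gives (m/11)^3 = 512/1331, so m/11 = 8/11 and m = 8.

m = 8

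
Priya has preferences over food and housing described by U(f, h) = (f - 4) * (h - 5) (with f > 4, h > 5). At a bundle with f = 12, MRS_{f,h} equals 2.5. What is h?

MU_f = (h−5), MU_h = (f−4).
MRS = (h−5)/(f−4).
Substitute f = 12: MRS = (h − 5)/8. Setting this equal to 2.5 gives h − 5 = 2.5·8 = 20, so h = 25.

h = 25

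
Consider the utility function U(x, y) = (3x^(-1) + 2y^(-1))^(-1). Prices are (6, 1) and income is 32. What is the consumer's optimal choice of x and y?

x* = 4, y* = 8

For CES with ρ = -1, MRS = (3/2)·(y/x)^2.
Tangency: set MRS = p_x/p_y = 6/1 = 6.
So (y/x)^2 = 4; taking the square root, y/x = 2, i.e. y = 2·x.
Substitute into the budget 6·x + 1·y = 32: 8·x = 32, so x* = 4 and y* = 2·4 = 8.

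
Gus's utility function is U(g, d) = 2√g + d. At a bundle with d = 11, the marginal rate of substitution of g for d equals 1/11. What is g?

MU_g = 2/(2√g), MU_d = 1.
MRS = 2/(2√g) ÷ 1.
MRS depends only on g: 1/√g = 1/11 ⇒ √g = 1/(1/11) = 11 ⇒ g = 121.

g = 121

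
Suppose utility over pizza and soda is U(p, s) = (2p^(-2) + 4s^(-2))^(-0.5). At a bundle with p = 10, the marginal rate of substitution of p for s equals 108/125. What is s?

For CES with ρ = -2, MRS = (2/4)·(s/p)^3.
Setting (2/4)·(s/10)^3 = 108/125 gives (s/10)^3 = 216/125, so s/10 = 1.2 and s = 12.

s = 12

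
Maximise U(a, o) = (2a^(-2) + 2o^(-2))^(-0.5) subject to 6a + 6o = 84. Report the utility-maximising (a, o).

a* = 7, o* = 7

For CES with ρ = -2, MRS = (o/a)^3.
Tangency: set MRS = p_a/p_o = 6/6 = 1.
So (o/a)^3 = 1; taking the cube root, o/a = 1, i.e. o = a.
Substitute into the budget 6·a + 6·o = 84: 12·a = 84, so a* = 7 and o* = 7.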